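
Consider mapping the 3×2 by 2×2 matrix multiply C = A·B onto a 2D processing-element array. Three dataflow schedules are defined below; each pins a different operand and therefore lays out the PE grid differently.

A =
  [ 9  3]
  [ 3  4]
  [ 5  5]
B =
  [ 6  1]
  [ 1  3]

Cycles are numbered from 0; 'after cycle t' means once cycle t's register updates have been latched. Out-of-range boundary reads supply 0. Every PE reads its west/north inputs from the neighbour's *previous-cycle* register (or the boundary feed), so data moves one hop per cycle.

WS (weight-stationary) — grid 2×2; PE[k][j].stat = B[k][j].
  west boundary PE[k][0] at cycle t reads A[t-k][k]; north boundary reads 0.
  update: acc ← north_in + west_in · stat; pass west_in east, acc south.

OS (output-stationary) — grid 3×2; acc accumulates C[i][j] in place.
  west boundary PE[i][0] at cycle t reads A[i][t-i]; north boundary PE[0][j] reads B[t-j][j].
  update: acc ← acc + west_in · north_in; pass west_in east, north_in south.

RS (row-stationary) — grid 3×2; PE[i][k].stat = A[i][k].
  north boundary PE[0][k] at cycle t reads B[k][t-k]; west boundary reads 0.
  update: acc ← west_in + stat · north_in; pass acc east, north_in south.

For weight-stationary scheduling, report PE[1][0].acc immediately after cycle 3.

PE[1][0].acc = 35

WS (2×2). Following PE[1][0] plus its west/north inputs:
  @0  [0,0]  acc 54  |  →9  ↓54
  @0  [1,0]  acc 0  |  →0  ↓0
  @1  [0,0]  acc 18  |  →3  ↓18
  @1  [1,0]  acc 57  |  →3  ↓57
  @2  [0,0]  acc 30  |  →5  ↓30
  @2  [1,0]  acc 22  |  →4  ↓22
  @3  [0,0]  acc 0  |  →0  ↓0
  @3  [1,0]  acc 35  |  →5  ↓35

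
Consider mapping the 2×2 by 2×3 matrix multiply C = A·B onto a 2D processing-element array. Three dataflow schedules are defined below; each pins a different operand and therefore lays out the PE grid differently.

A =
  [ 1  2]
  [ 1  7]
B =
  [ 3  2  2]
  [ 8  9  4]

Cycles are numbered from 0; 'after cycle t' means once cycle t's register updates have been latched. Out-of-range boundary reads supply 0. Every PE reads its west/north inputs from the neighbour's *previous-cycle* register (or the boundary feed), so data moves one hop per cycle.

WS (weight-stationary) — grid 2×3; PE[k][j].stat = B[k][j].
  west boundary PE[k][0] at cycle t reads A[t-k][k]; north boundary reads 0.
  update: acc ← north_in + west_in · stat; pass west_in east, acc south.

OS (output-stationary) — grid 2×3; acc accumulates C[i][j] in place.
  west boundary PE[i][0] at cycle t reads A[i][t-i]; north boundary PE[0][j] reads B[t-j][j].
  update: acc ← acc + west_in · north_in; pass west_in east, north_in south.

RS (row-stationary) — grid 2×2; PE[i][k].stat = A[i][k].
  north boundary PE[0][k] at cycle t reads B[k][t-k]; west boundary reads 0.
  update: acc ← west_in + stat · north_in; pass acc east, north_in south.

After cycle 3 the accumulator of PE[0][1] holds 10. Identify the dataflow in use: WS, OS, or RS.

WS (2×3 grid), PE[0][1]:
  cycle 0: PE[0][1] → acc 0, east 0, south 0
  cycle 1: PE[0][1] → acc 2, east 1, south 2
  cycle 2: PE[0][1] → acc 2, east 1, south 2
  cycle 3: PE[0][1] → acc 0, east 0, south 0
OS (2×3 grid), PE[0][1]:
  cycle 0: PE[0][1] → acc 0, east 0, south 0
  cycle 1: PE[0][1] → acc 2, east 1, south 2
  cycle 2: PE[0][1] → acc 20, east 2, south 9
  cycle 3: PE[0][1] → acc 20, east 0, south 0
RS (2×2 grid), PE[0][1]:
  cycle 0: PE[0][1] → acc 0, east 0, south 0
  cycle 1: PE[0][1] → acc 19, east 19, south 8
  cycle 2: PE[0][1] → acc 20, east 20, south 9
  cycle 3: PE[0][1] → acc 10, east 10, south 4

dataflow = RS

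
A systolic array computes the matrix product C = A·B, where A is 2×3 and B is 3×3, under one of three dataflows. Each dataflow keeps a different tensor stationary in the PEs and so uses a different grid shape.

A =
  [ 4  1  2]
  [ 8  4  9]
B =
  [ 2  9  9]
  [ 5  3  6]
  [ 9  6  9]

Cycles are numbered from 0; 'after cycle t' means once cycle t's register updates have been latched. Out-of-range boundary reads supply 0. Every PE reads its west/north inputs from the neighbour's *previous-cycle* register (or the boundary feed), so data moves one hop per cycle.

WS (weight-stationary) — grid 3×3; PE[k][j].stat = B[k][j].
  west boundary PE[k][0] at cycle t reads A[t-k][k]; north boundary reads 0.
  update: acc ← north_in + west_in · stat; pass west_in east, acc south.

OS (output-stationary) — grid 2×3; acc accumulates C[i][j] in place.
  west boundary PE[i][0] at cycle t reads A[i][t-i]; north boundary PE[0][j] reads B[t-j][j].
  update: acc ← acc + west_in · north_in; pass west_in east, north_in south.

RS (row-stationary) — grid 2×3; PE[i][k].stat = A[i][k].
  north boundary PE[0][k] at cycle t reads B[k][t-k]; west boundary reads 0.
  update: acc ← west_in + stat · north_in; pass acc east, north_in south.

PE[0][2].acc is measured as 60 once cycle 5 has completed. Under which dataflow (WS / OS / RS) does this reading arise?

— WS: 3×3; PE[0][2] trace:
  step 0 · PE0,2: acc=0; fwd→0 fwd↓0
  step 1 · PE0,2: acc=0; fwd→0 fwd↓0
  step 2 · PE0,2: acc=36; fwd→4 fwd↓36
  step 3 · PE0,2: acc=72; fwd→8 fwd↓72
  step 4 · PE0,2: acc=0; fwd→0 fwd↓0
  step 5 · PE0,2: acc=0; fwd→0 fwd↓0
— OS: 2×3; PE[0][2] trace:
  step 0 · PE0,2: acc=0; fwd→0 fwd↓0
  step 1 · PE0,2: acc=0; fwd→0 fwd↓0
  step 2 · PE0,2: acc=36; fwd→4 fwd↓9
  step 3 · PE0,2: acc=42; fwd→1 fwd↓6
  step 4 · PE0,2: acc=60; fwd→2 fwd↓9
  step 5 · PE0,2: acc=60; fwd→0 fwd↓0
— RS: 2×3; PE[0][2] trace:
  step 0 · PE0,2: acc=0; fwd→0 fwd↓0
  step 1 · PE0,2: acc=0; fwd→0 fwd↓0
  step 2 · PE0,2: acc=31; fwd→31 fwd↓9
  step 3 · PE0,2: acc=51; fwd→51 fwd↓6
  step 4 · PE0,2: acc=60; fwd→60 fwd↓9
  step 5 · PE0,2: acc=0; fwd→0 fwd↓0

dataflow = OS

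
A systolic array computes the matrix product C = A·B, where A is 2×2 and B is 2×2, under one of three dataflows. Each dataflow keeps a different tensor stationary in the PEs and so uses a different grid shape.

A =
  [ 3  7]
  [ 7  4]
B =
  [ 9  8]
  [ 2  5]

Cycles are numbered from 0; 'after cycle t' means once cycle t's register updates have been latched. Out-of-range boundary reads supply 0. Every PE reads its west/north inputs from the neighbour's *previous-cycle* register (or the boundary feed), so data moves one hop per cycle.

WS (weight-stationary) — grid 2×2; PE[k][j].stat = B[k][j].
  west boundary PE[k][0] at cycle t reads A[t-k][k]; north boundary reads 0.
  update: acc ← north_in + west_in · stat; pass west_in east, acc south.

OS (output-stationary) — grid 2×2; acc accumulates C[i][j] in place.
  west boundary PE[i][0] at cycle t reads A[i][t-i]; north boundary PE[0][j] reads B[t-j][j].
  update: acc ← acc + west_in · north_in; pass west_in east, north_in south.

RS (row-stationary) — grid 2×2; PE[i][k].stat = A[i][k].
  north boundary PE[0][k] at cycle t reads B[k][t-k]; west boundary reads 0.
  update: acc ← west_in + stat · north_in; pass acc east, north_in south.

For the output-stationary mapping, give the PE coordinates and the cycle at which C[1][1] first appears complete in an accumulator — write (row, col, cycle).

OS — PE[1][1] is where C[1][1] collects:
  @0  [1,1]  acc 0  |  →0  ↓0
  @1  [1,1]  acc 0  |  →0  ↓0
  @2  [1,1]  acc 56  |  →7  ↓8
  @3  [1,1]  acc 76  |  →4  ↓5

(row, col, cycle) = (1, 1, 3)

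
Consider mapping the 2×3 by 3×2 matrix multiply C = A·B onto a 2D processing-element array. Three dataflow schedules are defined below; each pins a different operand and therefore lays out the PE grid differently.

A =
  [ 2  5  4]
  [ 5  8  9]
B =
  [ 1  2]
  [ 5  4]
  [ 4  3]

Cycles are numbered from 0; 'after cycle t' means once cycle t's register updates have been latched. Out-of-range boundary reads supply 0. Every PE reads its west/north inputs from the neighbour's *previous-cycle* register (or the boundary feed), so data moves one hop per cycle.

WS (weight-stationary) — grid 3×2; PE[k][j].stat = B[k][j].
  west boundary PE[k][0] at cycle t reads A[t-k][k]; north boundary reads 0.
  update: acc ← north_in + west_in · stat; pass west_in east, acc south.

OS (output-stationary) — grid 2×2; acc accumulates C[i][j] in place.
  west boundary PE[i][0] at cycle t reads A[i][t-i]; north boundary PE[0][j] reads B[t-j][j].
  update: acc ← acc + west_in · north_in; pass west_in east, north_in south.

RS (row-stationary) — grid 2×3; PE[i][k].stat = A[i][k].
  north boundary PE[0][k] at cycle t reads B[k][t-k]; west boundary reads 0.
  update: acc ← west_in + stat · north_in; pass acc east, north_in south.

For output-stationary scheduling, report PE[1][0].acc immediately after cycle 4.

PE[1][0].acc = 81

OS 2×2: PE[1][0] cycle-by-cycle (with neighbour feeds):
  @0  [0,0]  acc 2  |  →2  ↓1
  @0  [1,0]  acc 0  |  →0  ↓0
  @1  [0,0]  acc 27  |  →5  ↓5
  @1  [1,0]  acc 5  |  →5  ↓1
  @2  [0,0]  acc 43  |  →4  ↓4
  @2  [1,0]  acc 45  |  →8  ↓5
  @3  [0,0]  acc 43  |  →0  ↓0
  @3  [1,0]  acc 81  |  →9  ↓4
  @4  [0,0]  acc 43  |  →0  ↓0
  @4  [1,0]  acc 81  |  →0  ↓0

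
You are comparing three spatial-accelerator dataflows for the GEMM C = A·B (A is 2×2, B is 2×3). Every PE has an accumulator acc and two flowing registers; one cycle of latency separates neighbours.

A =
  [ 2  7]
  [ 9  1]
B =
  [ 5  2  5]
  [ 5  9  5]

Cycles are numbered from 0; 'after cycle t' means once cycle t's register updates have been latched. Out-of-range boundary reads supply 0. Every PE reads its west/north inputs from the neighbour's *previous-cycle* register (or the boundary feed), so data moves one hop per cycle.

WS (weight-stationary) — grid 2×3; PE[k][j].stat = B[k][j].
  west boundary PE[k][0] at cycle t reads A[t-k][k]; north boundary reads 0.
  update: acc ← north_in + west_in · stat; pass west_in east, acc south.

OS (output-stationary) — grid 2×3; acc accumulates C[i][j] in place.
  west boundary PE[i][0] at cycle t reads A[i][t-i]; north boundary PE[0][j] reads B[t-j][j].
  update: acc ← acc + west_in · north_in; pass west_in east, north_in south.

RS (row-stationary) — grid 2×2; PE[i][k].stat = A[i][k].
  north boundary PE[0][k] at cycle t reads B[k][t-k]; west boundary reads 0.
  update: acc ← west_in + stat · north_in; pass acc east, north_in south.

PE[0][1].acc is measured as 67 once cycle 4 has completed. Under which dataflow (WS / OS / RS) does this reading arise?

dataflow = OS

WS (2×3 grid), PE[0][1]:
  c0 r0c1: 0 / 0 / 0
  c1 r0c1: 4 / 2 / 4
  c2 r0c1: 18 / 9 / 18
  c3 r0c1: 0 / 0 / 0
  c4 r0c1: 0 / 0 / 0
OS (2×3 grid), PE[0][1]:
  c0 r0c1: 0 / 0 / 0
  c1 r0c1: 4 / 2 / 2
  c2 r0c1: 67 / 7 / 9
  c3 r0c1: 67 / 0 / 0
  c4 r0c1: 67 / 0 / 0
RS (2×2 grid), PE[0][1]:
  c0 r0c1: 0 / 0 / 0
  c1 r0c1: 45 / 45 / 5
  c2 r0c1: 67 / 67 / 9
  c3 r0c1: 45 / 45 / 5
  c4 r0c1: 0 / 0 / 0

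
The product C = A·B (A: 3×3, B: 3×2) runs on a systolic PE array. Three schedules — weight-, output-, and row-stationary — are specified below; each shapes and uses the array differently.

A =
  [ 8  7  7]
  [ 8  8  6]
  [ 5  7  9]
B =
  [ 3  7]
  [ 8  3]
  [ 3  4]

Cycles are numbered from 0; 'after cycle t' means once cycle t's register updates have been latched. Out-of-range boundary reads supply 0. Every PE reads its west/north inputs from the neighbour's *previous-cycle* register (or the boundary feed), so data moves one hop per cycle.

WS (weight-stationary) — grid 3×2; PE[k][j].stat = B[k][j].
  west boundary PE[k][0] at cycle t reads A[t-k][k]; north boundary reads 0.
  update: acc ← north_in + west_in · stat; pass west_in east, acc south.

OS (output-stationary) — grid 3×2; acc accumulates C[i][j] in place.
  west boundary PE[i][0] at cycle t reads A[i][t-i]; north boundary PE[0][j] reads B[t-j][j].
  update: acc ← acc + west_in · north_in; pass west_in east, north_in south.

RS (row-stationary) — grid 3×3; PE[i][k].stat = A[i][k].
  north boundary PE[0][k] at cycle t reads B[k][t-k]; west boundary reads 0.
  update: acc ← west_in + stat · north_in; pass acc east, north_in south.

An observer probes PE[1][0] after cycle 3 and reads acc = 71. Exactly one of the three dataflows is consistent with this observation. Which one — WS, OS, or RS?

dataflow = WS

— WS: 3×2; PE[1][0] trace:
  @0  [1,0]  acc 0  |  →0  ↓0
  @1  [1,0]  acc 80  |  →7  ↓80
  @2  [1,0]  acc 88  |  →8  ↓88
  @3  [1,0]  acc 71  |  →7  ↓71
— OS: 3×2; PE[1][0] trace:
  @0  [1,0]  acc 0  |  →0  ↓0
  @1  [1,0]  acc 24  |  →8  ↓3
  @2  [1,0]  acc 88  |  →8  ↓8
  @3  [1,0]  acc 106  |  →6  ↓3
— RS: 3×3; PE[1][0] trace:
  @0  [1,0]  acc 0  |  →0  ↓0
  @1  [1,0]  acc 24  |  →24  ↓3
  @2  [1,0]  acc 56  |  →56  ↓7
  @3  [1,0]  acc 0  |  →0  ↓0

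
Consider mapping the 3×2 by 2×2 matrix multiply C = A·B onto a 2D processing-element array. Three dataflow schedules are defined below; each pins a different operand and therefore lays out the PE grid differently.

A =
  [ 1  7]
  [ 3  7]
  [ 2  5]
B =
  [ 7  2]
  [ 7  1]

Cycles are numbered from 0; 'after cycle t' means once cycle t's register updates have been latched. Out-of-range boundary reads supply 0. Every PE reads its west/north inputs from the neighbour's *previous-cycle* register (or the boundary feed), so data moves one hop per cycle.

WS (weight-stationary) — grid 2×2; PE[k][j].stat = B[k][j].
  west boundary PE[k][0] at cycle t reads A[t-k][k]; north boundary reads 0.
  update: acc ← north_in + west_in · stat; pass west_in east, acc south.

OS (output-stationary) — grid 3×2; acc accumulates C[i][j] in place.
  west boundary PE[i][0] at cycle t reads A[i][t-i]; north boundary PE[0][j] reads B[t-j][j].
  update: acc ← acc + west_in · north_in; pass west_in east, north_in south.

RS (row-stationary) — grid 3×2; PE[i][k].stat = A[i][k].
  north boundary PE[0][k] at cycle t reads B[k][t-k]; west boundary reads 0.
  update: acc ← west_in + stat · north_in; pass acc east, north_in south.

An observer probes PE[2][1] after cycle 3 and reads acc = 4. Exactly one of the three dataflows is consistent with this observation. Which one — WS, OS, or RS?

dataflow = OS

WS (2×2): PE[2][1] does not exist.
OS (3×2 grid), PE[2][1]:
  [0] (2,1) acc=0 (h:0 v:0)
  [1] (2,1) acc=0 (h:0 v:0)
  [2] (2,1) acc=0 (h:0 v:0)
  [3] (2,1) acc=4 (h:2 v:2)
RS (3×2 grid), PE[2][1]:
  [0] (2,1) acc=0 (h:0 v:0)
  [1] (2,1) acc=0 (h:0 v:0)
  [2] (2,1) acc=0 (h:0 v:0)
  [3] (2,1) acc=49 (h:49 v:7)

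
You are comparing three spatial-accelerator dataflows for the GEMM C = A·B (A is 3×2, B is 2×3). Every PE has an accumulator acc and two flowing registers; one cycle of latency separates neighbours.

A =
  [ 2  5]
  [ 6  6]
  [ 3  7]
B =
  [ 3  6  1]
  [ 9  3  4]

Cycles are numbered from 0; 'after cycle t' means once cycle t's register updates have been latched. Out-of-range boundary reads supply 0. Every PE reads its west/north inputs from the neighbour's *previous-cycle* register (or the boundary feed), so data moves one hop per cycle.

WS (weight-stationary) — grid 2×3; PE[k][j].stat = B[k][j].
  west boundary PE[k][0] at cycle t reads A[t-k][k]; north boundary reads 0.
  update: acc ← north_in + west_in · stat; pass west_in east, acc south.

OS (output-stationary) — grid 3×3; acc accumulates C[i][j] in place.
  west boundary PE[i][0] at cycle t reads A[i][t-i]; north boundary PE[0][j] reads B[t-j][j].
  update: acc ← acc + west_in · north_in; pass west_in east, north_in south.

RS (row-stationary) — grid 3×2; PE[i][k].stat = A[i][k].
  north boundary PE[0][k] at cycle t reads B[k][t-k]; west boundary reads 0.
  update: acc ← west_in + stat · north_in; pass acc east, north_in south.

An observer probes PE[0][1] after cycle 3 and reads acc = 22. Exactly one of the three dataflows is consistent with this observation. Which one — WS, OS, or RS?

dataflow = RS

Under WS (2×3), PE[0][1]:
  after 0 — PE[0][1] acc=0, pass-E 0, pass-S 0
  after 1 — PE[0][1] acc=12, pass-E 2, pass-S 12
  after 2 — PE[0][1] acc=36, pass-E 6, pass-S 36
  after 3 — PE[0][1] acc=18, pass-E 3, pass-S 18
Under OS (3×3), PE[0][1]:
  after 0 — PE[0][1] acc=0, pass-E 0, pass-S 0
  after 1 — PE[0][1] acc=12, pass-E 2, pass-S 6
  after 2 — PE[0][1] acc=27, pass-E 5, pass-S 3
  after 3 — PE[0][1] acc=27, pass-E 0, pass-S 0
Under RS (3×2), PE[0][1]:
  after 0 — PE[0][1] acc=0, pass-E 0, pass-S 0
  after 1 — PE[0][1] acc=51, pass-E 51, pass-S 9
  after 2 — PE[0][1] acc=27, pass-E 27, pass-S 3
  after 3 — PE[0][1] acc=22, pass-E 22, pass-S 4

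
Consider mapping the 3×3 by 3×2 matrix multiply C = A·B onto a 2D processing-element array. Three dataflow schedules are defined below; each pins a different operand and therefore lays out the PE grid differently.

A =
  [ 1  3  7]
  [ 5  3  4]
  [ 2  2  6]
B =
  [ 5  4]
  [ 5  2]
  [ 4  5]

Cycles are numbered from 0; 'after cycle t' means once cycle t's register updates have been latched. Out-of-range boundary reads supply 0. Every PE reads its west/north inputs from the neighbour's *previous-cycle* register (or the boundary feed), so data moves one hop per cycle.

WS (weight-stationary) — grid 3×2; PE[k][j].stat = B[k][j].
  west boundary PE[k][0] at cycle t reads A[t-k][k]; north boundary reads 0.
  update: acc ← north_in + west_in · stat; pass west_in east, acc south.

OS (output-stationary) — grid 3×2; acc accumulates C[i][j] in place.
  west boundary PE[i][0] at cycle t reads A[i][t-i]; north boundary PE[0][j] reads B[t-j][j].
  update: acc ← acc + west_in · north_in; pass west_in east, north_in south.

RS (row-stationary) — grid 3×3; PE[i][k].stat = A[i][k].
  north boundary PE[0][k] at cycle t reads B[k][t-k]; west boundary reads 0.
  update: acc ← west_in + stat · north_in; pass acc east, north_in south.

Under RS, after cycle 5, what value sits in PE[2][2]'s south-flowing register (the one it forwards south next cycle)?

register = 5

RS 3×3: PE[2][2] cycle-by-cycle (with neighbour feeds):
  cycle 0: PE[1][2] → acc 0, east 0, south 0
  cycle 0: PE[2][1] → acc 0, east 0, south 0
  cycle 0: PE[2][2] → acc 0, east 0, south 0
  cycle 1: PE[1][2] → acc 0, east 0, south 0
  cycle 1: PE[2][1] → acc 0, east 0, south 0
  cycle 1: PE[2][2] → acc 0, east 0, south 0
  cycle 2: PE[1][2] → acc 0, east 0, south 0
  cycle 2: PE[2][1] → acc 0, east 0, south 0
  cycle 2: PE[2][2] → acc 0, east 0, south 0
  cycle 3: PE[1][2] → acc 56, east 56, south 4
  cycle 3: PE[2][1] → acc 20, east 20, south 5
  cycle 3: PE[2][2] → acc 0, east 0, south 0
  cycle 4: PE[1][2] → acc 46, east 46, south 5
  cycle 4: PE[2][1] → acc 12, east 12, south 2
  cycle 4: PE[2][2] → acc 44, east 44, south 4
  cycle 5: PE[1][2] → acc 0, east 0, south 0
  cycle 5: PE[2][1] → acc 0, east 0, south 0
  cycle 5: PE[2][2] → acc 42, east 42, south 5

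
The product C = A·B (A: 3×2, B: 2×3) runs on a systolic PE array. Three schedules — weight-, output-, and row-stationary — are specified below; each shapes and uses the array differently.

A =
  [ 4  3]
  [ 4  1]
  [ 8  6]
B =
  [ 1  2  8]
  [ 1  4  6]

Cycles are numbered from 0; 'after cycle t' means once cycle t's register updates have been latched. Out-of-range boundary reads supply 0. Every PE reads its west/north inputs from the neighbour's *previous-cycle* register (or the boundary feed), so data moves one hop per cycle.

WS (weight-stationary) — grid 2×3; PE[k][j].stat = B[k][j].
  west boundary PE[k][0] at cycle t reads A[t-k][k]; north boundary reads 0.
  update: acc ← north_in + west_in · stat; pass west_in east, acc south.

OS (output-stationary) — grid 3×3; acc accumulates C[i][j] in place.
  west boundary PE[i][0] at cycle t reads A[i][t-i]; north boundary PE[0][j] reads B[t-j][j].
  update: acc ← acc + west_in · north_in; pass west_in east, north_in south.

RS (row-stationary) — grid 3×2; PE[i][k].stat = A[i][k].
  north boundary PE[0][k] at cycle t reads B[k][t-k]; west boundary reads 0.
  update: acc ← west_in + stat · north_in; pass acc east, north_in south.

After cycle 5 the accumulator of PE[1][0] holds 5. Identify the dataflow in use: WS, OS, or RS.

dataflow = OS

WS (2×3 grid), PE[1][0]:
  0: (1,0).acc=0  regs=<0,0>
  1: (1,0).acc=7  regs=<3,7>
  2: (1,0).acc=5  regs=<1,5>
  3: (1,0).acc=14  regs=<6,14>
  4: (1,0).acc=0  regs=<0,0>
  5: (1,0).acc=0  regs=<0,0>
OS (3×3 grid), PE[1][0]:
  0: (1,0).acc=0  regs=<0,0>
  1: (1,0).acc=4  regs=<4,1>
  2: (1,0).acc=5  regs=<1,1>
  3: (1,0).acc=5  regs=<0,0>
  4: (1,0).acc=5  regs=<0,0>
  5: (1,0).acc=5  regs=<0,0>
RS (3×2 grid), PE[1][0]:
  0: (1,0).acc=0  regs=<0,0>
  1: (1,0).acc=4  regs=<4,1>
  2: (1,0).acc=8  regs=<8,2>
  3: (1,0).acc=32  regs=<32,8>
  4: (1,0).acc=0  regs=<0,0>
  5: (1,0).acc=0  regs=<0,0>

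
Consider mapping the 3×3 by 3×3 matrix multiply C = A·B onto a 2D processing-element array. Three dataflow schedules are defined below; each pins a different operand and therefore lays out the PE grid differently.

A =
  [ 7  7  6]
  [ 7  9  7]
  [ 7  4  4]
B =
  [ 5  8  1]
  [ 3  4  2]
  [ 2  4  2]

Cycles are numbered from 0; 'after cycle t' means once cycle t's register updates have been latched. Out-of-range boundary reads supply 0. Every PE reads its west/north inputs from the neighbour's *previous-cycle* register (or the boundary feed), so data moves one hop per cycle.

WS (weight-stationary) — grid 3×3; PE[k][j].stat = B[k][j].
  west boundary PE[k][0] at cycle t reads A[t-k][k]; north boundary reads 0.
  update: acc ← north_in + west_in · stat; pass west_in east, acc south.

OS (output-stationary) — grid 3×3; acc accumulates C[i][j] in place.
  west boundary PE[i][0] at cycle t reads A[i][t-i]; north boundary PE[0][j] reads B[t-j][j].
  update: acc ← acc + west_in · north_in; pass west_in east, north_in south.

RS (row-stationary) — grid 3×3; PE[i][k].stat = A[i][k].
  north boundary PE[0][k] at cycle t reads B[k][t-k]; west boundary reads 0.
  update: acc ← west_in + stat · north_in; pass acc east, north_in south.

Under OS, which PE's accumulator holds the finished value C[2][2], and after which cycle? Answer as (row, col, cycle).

OS: C[2][2] accumulates in PE[2][2]:
  cycle 0: PE[2][2] → acc 0, east 0, south 0
  cycle 1: PE[2][2] → acc 0, east 0, south 0
  cycle 2: PE[2][2] → acc 0, east 0, south 0
  cycle 3: PE[2][2] → acc 0, east 0, south 0
  cycle 4: PE[2][2] → acc 7, east 7, south 1
  cycle 5: PE[2][2] → acc 15, east 4, south 2
  cycle 6: PE[2][2] → acc 23, east 4, south 2

(row, col, cycle) = (2, 2, 6)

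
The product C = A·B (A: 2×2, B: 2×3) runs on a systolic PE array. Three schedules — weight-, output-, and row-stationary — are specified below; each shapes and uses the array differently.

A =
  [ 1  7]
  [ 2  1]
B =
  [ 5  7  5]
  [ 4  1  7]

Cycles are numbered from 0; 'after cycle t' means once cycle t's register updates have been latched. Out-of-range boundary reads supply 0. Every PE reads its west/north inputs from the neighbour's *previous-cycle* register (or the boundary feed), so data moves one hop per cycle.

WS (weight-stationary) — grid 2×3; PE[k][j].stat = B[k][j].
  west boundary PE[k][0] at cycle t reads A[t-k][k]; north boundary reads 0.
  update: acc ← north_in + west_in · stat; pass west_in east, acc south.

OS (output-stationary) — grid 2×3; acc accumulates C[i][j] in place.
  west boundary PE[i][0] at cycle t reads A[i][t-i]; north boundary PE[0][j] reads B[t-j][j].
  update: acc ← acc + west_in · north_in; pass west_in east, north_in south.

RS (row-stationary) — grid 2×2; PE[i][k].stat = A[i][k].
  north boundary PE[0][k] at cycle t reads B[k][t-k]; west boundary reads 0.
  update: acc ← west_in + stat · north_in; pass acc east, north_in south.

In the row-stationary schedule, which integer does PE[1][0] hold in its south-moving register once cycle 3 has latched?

register = 5

Tracing RS — 2×2 array, target PE[1][0]:
  [0] (0,0) acc=5 (h:5 v:5)
  [0] (1,0) acc=0 (h:0 v:0)
  [1] (0,0) acc=7 (h:7 v:7)
  [1] (1,0) acc=10 (h:10 v:5)
  [2] (0,0) acc=5 (h:5 v:5)
  [2] (1,0) acc=14 (h:14 v:7)
  [3] (0,0) acc=0 (h:0 v:0)
  [3] (1,0) acc=10 (h:10 v:5)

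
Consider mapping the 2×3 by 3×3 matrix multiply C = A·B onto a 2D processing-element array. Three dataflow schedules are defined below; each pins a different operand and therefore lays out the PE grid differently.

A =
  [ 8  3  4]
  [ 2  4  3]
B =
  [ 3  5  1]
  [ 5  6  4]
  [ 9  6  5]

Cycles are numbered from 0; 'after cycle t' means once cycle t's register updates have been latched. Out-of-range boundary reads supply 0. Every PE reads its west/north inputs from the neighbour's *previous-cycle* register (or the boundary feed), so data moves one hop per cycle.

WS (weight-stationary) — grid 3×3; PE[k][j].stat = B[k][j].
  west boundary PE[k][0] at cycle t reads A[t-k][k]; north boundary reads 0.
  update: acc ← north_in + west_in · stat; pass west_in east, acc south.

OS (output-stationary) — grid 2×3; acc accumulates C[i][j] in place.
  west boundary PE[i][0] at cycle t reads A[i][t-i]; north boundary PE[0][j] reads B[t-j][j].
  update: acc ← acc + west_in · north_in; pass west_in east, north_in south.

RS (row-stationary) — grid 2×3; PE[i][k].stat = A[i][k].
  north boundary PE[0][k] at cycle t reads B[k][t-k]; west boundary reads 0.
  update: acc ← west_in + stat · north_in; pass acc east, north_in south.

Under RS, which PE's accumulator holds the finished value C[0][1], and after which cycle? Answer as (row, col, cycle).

(row, col, cycle) = (0, 2, 3)

Under RS, C[0][1] lands at PE[0][2]:
  0: (0,2).acc=0  regs=<0,0>
  1: (0,2).acc=0  regs=<0,0>
  2: (0,2).acc=75  regs=<75,9>
  3: (0,2).acc=82  regs=<82,6>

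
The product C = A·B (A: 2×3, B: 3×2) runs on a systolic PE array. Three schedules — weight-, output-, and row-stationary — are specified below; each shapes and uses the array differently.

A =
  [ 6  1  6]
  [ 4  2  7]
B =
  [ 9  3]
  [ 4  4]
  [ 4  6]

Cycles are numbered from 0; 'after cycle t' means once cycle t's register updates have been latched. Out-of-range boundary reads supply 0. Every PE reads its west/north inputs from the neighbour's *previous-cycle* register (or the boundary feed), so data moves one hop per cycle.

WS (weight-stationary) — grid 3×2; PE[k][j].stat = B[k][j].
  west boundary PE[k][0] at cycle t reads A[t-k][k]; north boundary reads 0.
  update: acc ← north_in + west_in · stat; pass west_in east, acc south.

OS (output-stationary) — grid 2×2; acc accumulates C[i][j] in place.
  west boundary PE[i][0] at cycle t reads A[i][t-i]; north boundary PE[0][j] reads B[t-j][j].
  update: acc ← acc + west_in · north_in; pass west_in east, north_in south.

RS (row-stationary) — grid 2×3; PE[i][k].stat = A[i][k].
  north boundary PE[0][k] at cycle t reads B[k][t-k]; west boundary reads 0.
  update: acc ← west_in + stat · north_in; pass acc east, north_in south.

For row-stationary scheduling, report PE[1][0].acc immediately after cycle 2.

RS on a 2×3 grid — tracing PE[1][0] and its feeders:
  cycle 0: PE[0][0] → acc 54, east 54, south 9
  cycle 0: PE[1][0] → acc 0, east 0, south 0
  cycle 1: PE[0][0] → acc 18, east 18, south 3
  cycle 1: PE[1][0] → acc 36, east 36, south 9
  cycle 2: PE[0][0] → acc 0, east 0, south 0
  cycle 2: PE[1][0] → acc 12, east 12, south 3

PE[1][0].acc = 12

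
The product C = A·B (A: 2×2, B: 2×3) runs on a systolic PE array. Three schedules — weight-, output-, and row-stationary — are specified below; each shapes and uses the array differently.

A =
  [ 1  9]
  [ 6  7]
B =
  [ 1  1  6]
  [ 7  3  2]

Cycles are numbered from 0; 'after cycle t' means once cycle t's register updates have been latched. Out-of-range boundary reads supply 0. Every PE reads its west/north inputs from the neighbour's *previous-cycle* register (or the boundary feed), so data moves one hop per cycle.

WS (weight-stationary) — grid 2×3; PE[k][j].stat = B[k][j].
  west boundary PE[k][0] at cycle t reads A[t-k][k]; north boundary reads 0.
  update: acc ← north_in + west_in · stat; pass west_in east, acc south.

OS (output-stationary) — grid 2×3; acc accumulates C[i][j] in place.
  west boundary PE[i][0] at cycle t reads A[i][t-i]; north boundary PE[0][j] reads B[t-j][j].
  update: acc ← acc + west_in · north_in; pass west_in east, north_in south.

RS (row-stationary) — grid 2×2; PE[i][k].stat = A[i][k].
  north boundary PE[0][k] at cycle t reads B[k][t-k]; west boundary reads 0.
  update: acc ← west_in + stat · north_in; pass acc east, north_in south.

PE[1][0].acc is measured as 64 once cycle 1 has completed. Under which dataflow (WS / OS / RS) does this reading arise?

WS (2×3 grid), PE[1][0]:
  t=0 PE[1][0]: acc=0 h=0 v=0
  t=1 PE[1][0]: acc=64 h=9 v=64
OS (2×3 grid), PE[1][0]:
  t=0 PE[1][0]: acc=0 h=0 v=0
  t=1 PE[1][0]: acc=6 h=6 v=1
RS (2×2 grid), PE[1][0]:
  t=0 PE[1][0]: acc=0 h=0 v=0
  t=1 PE[1][0]: acc=6 h=6 v=1

dataflow = WS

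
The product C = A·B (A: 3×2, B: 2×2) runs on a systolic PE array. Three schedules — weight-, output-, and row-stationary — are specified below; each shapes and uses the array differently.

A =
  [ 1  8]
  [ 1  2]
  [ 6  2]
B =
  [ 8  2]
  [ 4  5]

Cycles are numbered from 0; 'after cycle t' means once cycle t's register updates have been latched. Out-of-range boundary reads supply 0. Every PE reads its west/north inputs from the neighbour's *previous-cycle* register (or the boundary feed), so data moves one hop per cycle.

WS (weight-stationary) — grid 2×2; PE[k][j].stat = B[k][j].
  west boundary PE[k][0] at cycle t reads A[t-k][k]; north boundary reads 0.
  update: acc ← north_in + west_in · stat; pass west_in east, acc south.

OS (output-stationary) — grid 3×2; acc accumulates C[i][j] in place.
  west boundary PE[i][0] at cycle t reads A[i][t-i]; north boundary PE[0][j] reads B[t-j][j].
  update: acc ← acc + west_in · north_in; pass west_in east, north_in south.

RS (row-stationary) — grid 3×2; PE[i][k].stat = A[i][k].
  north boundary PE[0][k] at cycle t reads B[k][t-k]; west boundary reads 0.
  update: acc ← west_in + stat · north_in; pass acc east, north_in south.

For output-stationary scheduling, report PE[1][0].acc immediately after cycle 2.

PE[1][0].acc = 16

OS (3×2). Following PE[1][0] plus its west/north inputs:
  cycle 0: PE[0][0] → acc 8, east 1, south 8
  cycle 0: PE[1][0] → acc 0, east 0, south 0
  cycle 1: PE[0][0] → acc 40, east 8, south 4
  cycle 1: PE[1][0] → acc 8, east 1, south 8
  cycle 2: PE[0][0] → acc 40, east 0, south 0
  cycle 2: PE[1][0] → acc 16, east 2, south 4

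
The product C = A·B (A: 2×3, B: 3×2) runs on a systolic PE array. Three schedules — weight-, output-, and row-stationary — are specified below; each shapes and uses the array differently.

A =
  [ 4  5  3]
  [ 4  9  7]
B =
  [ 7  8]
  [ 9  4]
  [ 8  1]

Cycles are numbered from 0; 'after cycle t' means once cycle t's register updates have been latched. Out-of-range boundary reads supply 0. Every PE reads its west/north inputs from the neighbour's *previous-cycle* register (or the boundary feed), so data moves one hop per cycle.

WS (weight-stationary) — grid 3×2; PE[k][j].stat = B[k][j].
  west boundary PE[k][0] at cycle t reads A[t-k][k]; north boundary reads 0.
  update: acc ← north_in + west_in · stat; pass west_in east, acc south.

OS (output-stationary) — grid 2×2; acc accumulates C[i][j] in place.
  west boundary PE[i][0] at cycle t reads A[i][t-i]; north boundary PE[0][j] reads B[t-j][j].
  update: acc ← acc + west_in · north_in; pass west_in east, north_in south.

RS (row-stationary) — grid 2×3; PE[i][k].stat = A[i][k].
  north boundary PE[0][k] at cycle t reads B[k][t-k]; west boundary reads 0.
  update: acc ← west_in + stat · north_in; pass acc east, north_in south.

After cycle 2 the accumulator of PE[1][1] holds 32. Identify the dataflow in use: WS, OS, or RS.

dataflow = OS

WS [3×2] PE[1][1] across cycles:
  [0] (1,1) acc=0 (h:0 v:0)
  [1] (1,1) acc=0 (h:0 v:0)
  [2] (1,1) acc=52 (h:5 v:52)
OS [2×2] PE[1][1] across cycles:
  [0] (1,1) acc=0 (h:0 v:0)
  [1] (1,1) acc=0 (h:0 v:0)
  [2] (1,1) acc=32 (h:4 v:8)
RS [2×3] PE[1][1] across cycles:
  [0] (1,1) acc=0 (h:0 v:0)
  [1] (1,1) acc=0 (h:0 v:0)
  [2] (1,1) acc=109 (h:109 v:9)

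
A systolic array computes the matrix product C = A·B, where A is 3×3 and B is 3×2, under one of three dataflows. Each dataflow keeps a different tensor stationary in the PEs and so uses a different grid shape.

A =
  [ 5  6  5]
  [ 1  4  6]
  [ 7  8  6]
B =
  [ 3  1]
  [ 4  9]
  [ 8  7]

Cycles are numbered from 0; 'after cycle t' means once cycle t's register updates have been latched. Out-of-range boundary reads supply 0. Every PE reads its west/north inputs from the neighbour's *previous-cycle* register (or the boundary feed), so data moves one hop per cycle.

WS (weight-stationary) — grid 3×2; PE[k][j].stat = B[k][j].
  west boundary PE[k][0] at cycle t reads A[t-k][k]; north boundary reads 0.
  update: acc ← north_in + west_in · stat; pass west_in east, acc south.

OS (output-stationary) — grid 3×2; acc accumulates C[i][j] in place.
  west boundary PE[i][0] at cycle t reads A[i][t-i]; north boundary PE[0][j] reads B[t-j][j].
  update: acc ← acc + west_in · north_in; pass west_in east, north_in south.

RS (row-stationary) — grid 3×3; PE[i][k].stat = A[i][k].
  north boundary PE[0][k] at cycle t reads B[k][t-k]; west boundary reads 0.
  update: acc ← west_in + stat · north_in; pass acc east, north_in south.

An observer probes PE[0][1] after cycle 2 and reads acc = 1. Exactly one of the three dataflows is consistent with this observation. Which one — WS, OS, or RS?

WS [3×2] PE[0][1] across cycles:
  t=0 PE[0][1]: acc=0 h=0 v=0
  t=1 PE[0][1]: acc=5 h=5 v=5
  t=2 PE[0][1]: acc=1 h=1 v=1
OS [3×2] PE[0][1] across cycles:
  t=0 PE[0][1]: acc=0 h=0 v=0
  t=1 PE[0][1]: acc=5 h=5 v=1
  t=2 PE[0][1]: acc=59 h=6 v=9
RS [3×3] PE[0][1] across cycles:
  t=0 PE[0][1]: acc=0 h=0 v=0
  t=1 PE[0][1]: acc=39 h=39 v=4
  t=2 PE[0][1]: acc=59 h=59 v=9

dataflow = WS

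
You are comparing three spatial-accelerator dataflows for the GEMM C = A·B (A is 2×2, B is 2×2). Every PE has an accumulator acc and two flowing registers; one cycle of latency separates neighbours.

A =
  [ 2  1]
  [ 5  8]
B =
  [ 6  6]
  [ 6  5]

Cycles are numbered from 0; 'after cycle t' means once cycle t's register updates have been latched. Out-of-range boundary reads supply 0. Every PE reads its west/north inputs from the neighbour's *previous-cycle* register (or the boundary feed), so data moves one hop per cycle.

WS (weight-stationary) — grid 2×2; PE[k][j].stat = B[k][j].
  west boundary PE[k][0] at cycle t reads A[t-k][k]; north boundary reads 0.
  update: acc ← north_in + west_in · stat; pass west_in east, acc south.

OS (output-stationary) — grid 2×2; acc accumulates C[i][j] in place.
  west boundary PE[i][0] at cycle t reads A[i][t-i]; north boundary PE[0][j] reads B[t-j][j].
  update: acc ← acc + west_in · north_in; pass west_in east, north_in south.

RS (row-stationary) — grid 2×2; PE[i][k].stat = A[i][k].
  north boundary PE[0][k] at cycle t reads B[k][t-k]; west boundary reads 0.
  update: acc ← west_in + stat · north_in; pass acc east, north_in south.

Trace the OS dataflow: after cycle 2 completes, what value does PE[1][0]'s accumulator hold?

PE[1][0].acc = 78

OS 2×2: PE[1][0] cycle-by-cycle (with neighbour feeds):
  0: (0,0).acc=12  regs=<2,6>
  0: (1,0).acc=0  regs=<0,0>
  1: (0,0).acc=18  regs=<1,6>
  1: (1,0).acc=30  regs=<5,6>
  2: (0,0).acc=18  regs=<0,0>
  2: (1,0).acc=78  regs=<8,6>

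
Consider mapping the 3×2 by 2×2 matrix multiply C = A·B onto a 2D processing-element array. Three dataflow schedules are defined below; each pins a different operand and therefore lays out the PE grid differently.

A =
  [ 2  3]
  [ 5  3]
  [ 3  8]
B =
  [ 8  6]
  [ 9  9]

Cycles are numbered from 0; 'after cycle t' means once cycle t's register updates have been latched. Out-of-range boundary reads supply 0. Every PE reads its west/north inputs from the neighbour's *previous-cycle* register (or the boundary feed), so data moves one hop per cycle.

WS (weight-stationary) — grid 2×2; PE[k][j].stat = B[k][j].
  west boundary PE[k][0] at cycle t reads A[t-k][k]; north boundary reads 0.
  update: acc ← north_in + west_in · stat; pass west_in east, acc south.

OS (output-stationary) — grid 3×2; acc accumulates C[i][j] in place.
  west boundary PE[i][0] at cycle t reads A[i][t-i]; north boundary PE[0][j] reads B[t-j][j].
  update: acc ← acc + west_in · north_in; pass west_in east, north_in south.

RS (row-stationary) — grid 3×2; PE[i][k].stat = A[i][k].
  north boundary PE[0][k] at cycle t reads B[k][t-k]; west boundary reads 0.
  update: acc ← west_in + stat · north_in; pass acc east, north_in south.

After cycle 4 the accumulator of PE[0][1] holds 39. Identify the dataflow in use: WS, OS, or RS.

dataflow = OS

WS (2×2 grid), PE[0][1]:
  c0 r0c1: 0 / 0 / 0
  c1 r0c1: 12 / 2 / 12
  c2 r0c1: 30 / 5 / 30
  c3 r0c1: 18 / 3 / 18
  c4 r0c1: 0 / 0 / 0
OS (3×2 grid), PE[0][1]:
  c0 r0c1: 0 / 0 / 0
  c1 r0c1: 12 / 2 / 6
  c2 r0c1: 39 / 3 / 9
  c3 r0c1: 39 / 0 / 0
  c4 r0c1: 39 / 0 / 0
RS (3×2 grid), PE[0][1]:
  c0 r0c1: 0 / 0 / 0
  c1 r0c1: 43 / 43 / 9
  c2 r0c1: 39 / 39 / 9
  c3 r0c1: 0 / 0 / 0
  c4 r0c1: 0 / 0 / 0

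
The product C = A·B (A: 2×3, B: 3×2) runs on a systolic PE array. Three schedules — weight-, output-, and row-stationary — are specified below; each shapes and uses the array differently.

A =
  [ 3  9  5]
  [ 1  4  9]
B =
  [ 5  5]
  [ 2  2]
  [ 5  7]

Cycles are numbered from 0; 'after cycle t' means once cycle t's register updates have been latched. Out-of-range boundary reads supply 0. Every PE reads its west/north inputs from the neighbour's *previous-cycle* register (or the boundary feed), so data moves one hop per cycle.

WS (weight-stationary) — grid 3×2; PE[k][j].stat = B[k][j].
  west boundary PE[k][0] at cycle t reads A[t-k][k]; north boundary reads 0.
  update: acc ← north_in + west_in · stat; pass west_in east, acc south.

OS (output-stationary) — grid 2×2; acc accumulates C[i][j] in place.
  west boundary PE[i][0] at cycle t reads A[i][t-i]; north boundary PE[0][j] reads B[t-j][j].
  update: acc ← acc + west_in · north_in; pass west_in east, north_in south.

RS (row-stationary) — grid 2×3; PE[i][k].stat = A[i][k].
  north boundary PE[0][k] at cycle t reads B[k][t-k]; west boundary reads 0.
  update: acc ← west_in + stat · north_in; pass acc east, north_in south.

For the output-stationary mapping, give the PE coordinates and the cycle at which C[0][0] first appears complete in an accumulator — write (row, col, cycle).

(row, col, cycle) = (0, 0, 2)

Under OS, C[0][0] lands at PE[0][0]:
  [0] (0,0) acc=15 (h:3 v:5)
  [1] (0,0) acc=33 (h:9 v:2)
  [2] (0,0) acc=58 (h:5 v:5)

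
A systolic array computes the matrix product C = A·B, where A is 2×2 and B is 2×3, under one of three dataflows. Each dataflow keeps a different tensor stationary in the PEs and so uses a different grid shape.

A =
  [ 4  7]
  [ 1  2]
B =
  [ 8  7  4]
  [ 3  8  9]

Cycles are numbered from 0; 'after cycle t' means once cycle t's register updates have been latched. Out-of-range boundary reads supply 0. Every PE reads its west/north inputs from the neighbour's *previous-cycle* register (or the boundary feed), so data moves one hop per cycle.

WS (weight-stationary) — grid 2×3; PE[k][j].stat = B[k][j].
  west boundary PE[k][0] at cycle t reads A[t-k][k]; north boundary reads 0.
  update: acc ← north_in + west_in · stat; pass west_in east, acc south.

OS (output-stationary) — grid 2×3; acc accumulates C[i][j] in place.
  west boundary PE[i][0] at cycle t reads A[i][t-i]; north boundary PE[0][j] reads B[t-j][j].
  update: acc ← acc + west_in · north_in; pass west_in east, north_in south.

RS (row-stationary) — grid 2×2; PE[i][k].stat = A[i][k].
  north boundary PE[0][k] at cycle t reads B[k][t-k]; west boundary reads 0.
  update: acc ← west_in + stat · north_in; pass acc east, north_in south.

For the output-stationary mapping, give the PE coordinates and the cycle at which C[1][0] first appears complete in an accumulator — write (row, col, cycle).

OS — PE[1][0] is where C[1][0] collects:
  t=0 PE[1][0]: acc=0 h=0 v=0
  t=1 PE[1][0]: acc=8 h=1 v=8
  t=2 PE[1][0]: acc=14 h=2 v=3

(row, col, cycle) = (1, 0, 2)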